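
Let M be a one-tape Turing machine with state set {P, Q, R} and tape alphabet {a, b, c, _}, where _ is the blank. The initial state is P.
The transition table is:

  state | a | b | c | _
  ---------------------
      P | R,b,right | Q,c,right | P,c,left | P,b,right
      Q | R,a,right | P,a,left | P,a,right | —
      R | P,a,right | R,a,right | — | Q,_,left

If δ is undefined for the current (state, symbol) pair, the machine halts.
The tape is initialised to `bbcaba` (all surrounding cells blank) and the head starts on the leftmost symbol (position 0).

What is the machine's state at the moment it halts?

R

P | _[b]bcaba   read b → write c, move right, go to Q
Q | _c[b]caba   read b → write a, move left, go to P
P | _[c]acaba   read c → write c, move left, go to P
P | [_]cacaba   read _ → write b, move right, go to P
P | b[c]acaba   read c → write c, move left, go to P
P | [b]cacaba   read b → write c, move right, go to Q
Q | c[c]acaba   read c → write a, move right, go to P
P | ca[a]caba   read a → write b, move right, go to R
R | cab[c]aba
No transition is defined for (R, c); M halts in state R.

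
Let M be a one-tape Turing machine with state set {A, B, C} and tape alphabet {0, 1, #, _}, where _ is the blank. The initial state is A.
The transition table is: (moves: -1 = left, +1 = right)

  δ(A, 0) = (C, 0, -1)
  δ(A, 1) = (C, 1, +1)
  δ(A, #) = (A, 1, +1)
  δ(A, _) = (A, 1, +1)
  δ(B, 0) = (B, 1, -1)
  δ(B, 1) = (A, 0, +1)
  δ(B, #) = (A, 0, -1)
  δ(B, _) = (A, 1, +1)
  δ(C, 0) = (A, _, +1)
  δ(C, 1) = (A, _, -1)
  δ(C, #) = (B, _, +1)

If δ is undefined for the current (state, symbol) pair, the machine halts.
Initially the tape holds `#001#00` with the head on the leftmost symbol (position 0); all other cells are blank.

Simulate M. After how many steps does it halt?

8

A | _[#]001#00   read # → write 1, move +1, go to A
A | _1[0]01#00   read 0 → write 0, move -1, go to C
C | _[1]001#00   read 1 → write _, move -1, go to A
A | [_]_001#00   read _ → write 1, move +1, go to A
A | 1[_]001#00   read _ → write 1, move +1, go to A
A | 11[0]01#00   read 0 → write 0, move -1, go to C
C | 1[1]001#00   read 1 → write _, move -1, go to A
A | [1]_001#00   read 1 → write 1, move +1, go to C
C | 1[_]001#00
M halts after 8 transitions.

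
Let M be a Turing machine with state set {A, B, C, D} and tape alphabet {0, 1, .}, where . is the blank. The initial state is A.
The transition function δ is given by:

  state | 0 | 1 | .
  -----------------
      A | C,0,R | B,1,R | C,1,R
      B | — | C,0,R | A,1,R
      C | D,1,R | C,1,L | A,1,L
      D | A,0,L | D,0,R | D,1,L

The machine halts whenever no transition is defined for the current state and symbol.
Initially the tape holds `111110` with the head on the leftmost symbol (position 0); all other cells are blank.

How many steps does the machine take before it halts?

A | [1]11110...   read 1 → write 1, move R, go to B
B | 1[1]1110...   read 1 → write 0, move R, go to C
C | 10[1]110...   read 1 → write 1, move L, go to C
C | 1[0]1110...   read 0 → write 1, move R, go to D
D | 11[1]110...   read 1 → write 0, move R, go to D
D | 110[1]10...   read 1 → write 0, move R, go to D
D | 1100[1]0...   read 1 → write 0, move R, go to D
D | 11000[0]...   read 0 → write 0, move L, go to A
A | 1100[0]0...   read 0 → write 0, move R, go to C
C | 11000[0]...   read 0 → write 1, move R, go to D
D | 110001[.]..   read . → write 1, move L, go to D
D | 11000[1]1..   read 1 → write 0, move R, go to D
D | 110000[1]..   read 1 → write 0, move R, go to D
D | 1100000[.].   read . → write 1, move L, go to D
D | 110000[0]1.   read 0 → write 0, move L, go to A
A | 11000[0]01.   read 0 → write 0, move R, go to C
C | 110000[0]1.   read 0 → write 1, move R, go to D
D | 1100001[1].   read 1 → write 0, move R, go to D
D | 11000010[.]   read . → write 1, move L, go to D
D | 1100001[0]1   read 0 → write 0, move L, go to A
A | 110000[1]01   read 1 → write 1, move R, go to B
B | 1100001[0]1
M halts after 21 transitions.

21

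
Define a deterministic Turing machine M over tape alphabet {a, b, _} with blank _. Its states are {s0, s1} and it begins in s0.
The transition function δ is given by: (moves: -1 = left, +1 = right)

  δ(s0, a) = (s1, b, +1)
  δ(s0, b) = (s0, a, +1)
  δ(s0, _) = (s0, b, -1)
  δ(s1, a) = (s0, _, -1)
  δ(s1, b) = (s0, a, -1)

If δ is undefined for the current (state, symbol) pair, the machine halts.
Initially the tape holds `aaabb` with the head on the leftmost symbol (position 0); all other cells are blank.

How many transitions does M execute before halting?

s0 | [a]aabb_   read a → write b, move +1, go to s1
s1 | b[a]abb_   read a → write _, move -1, go to s0
s0 | [b]_abb_   read b → write a, move +1, go to s0
s0 | a[_]abb_   read _ → write b, move -1, go to s0
s0 | [a]babb_   read a → write b, move +1, go to s1
s1 | b[b]abb_   read b → write a, move -1, go to s0
s0 | [b]aabb_   read b → write a, move +1, go to s0
s0 | a[a]abb_   read a → write b, move +1, go to s1
s1 | ab[a]bb_   read a → write _, move -1, go to s0
s0 | a[b]_bb_   read b → write a, move +1, go to s0
s0 | aa[_]bb_   read _ → write b, move -1, go to s0
s0 | a[a]bbb_   read a → write b, move +1, go to s1
s1 | ab[b]bb_   read b → write a, move -1, go to s0
s0 | a[b]abb_   read b → write a, move +1, go to s0
s0 | aa[a]bb_   read a → write b, move +1, go to s1
s1 | aab[b]b_   read b → write a, move -1, go to s0
s0 | aa[b]ab_   read b → write a, move +1, go to s0
s0 | aaa[a]b_   read a → write b, move +1, go to s1
s1 | aaab[b]_   read b → write a, move -1, go to s0
s0 | aaa[b]a_   read b → write a, move +1, go to s0
s0 | aaaa[a]_   read a → write b, move +1, go to s1
s1 | aaaab[_]
M halts after 21 transitions.

21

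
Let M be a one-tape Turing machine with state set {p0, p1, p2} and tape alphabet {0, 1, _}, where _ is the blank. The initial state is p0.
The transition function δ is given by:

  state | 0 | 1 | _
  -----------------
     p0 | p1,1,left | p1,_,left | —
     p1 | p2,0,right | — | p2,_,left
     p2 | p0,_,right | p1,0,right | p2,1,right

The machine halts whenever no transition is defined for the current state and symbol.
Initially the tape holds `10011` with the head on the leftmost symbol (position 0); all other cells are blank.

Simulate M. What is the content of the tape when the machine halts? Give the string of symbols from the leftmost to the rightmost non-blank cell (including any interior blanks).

state=p0 head=0 tape=__[1]0011   (p0,1)→(p1,_,left)
state=p1 head=-1 tape=_[_]_0011   (p1,_)→(p2,_,left)
state=p2 head=-2 tape=[_]__0011   (p2,_)→(p2,1,right)
state=p2 head=-1 tape=1[_]_0011   (p2,_)→(p2,1,right)
state=p2 head=0 tape=11[_]0011   (p2,_)→(p2,1,right)
state=p2 head=1 tape=111[0]011   (p2,0)→(p0,_,right)
state=p0 head=2 tape=111_[0]11   (p0,0)→(p1,1,left)
state=p1 head=1 tape=111[_]111   (p1,_)→(p2,_,left)
state=p2 head=0 tape=11[1]_111   (p2,1)→(p1,0,right)
state=p1 head=1 tape=110[_]111   (p1,_)→(p2,_,left)
state=p2 head=0 tape=11[0]_111   (p2,0)→(p0,_,right)
state=p0 head=1 tape=11_[_]111
The non-blank tape span at halt is 11__111.

11__111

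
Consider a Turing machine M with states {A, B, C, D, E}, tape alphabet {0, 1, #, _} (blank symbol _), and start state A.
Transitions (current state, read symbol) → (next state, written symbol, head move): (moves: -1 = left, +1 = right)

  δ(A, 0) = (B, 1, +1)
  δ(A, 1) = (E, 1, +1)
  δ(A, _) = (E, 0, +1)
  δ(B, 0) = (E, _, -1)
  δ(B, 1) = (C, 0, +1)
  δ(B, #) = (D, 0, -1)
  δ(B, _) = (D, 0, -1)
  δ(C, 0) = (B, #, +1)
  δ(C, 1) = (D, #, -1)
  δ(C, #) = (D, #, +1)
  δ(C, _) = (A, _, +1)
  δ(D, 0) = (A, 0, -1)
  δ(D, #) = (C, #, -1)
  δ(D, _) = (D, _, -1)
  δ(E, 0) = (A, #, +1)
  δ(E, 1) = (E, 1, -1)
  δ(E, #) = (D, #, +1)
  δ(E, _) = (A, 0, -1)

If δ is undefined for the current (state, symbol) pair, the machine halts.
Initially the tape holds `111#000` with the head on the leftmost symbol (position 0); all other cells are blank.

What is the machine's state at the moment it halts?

A | __[1]11#000   read 1 → write 1, move +1, go to E
E | __1[1]1#000   read 1 → write 1, move -1, go to E
E | __[1]11#000   read 1 → write 1, move -1, go to E
E | _[_]111#000   read _ → write 0, move -1, go to A
A | [_]0111#000   read _ → write 0, move +1, go to E
E | 0[0]111#000   read 0 → write #, move +1, go to A
A | 0#[1]11#000   read 1 → write 1, move +1, go to E
E | 0#1[1]1#000   read 1 → write 1, move -1, go to E
E | 0#[1]11#000   read 1 → write 1, move -1, go to E
E | 0[#]111#000   read # → write #, move +1, go to D
D | 0#[1]11#000
No transition is defined for (D, 1); M halts in state D.

D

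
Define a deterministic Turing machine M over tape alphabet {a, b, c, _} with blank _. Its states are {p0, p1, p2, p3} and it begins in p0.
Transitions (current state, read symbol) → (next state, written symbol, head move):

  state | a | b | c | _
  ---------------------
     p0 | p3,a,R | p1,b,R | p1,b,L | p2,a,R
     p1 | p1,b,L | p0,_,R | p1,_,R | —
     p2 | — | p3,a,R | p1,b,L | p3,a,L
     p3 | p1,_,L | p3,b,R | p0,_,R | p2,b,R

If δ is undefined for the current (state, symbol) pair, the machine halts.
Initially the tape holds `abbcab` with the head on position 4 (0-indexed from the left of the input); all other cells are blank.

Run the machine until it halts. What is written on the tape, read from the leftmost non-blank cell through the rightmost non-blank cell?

state=p0 head=4 tape=abbc[a]b___   (p0,a)→(p3,a,R)
state=p3 head=5 tape=abbca[b]___   (p3,b)→(p3,b,R)
state=p3 head=6 tape=abbcab[_]__   (p3,_)→(p2,b,R)
state=p2 head=7 tape=abbcabb[_]_   (p2,_)→(p3,a,L)
state=p3 head=6 tape=abbcab[b]a_   (p3,b)→(p3,b,R)
state=p3 head=7 tape=abbcabb[a]_   (p3,a)→(p1,_,L)
state=p1 head=6 tape=abbcab[b]__   (p1,b)→(p0,_,R)
state=p0 head=7 tape=abbcab_[_]_   (p0,_)→(p2,a,R)
state=p2 head=8 tape=abbcab_a[_]   (p2,_)→(p3,a,L)
state=p3 head=7 tape=abbcab_[a]a   (p3,a)→(p1,_,L)
state=p1 head=6 tape=abbcab[_]_a
The non-blank tape span at halt is abbcab__a.

abbcab__a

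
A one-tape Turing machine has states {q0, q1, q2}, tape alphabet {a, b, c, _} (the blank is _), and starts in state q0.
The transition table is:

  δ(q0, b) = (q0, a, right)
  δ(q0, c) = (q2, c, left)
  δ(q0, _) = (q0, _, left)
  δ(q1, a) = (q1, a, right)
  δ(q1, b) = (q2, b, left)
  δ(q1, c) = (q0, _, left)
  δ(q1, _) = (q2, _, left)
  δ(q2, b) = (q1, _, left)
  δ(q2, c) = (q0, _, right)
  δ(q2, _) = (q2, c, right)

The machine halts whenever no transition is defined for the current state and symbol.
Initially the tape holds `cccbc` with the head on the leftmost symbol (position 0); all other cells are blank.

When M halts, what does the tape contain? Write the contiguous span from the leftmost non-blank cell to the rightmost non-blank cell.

ccc_ac

q0 | _[c]ccbc   read c → write c, move left, go to q2
q2 | [_]cccbc   read _ → write c, move right, go to q2
q2 | c[c]ccbc   read c → write _, move right, go to q0
q0 | c_[c]cbc   read c → write c, move left, go to q2
q2 | c[_]ccbc   read _ → write c, move right, go to q2
q2 | cc[c]cbc   read c → write _, move right, go to q0
q0 | cc_[c]bc   read c → write c, move left, go to q2
q2 | cc[_]cbc   read _ → write c, move right, go to q2
q2 | ccc[c]bc   read c → write _, move right, go to q0
q0 | ccc_[b]c   read b → write a, move right, go to q0
q0 | ccc_a[c]   read c → write c, move left, go to q2
q2 | ccc_[a]c
The non-blank tape span at halt is ccc_ac.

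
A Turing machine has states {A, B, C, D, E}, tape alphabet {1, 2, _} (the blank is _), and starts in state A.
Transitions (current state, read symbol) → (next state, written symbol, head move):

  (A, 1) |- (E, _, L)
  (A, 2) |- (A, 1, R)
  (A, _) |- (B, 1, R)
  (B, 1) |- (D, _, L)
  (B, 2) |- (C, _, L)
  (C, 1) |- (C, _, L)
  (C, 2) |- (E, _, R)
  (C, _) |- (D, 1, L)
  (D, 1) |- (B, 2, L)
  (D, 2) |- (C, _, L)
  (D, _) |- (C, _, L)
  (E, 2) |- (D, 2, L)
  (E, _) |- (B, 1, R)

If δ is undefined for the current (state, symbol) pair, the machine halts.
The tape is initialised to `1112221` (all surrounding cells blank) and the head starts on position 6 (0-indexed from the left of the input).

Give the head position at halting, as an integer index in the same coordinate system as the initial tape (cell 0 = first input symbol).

state=A head=6 tape=_111222[1]   (A,1)→(E,_,L)
state=E head=5 tape=_11122[2]_   (E,2)→(D,2,L)
state=D head=4 tape=_1112[2]2_   (D,2)→(C,_,L)
state=C head=3 tape=_111[2]_2_   (C,2)→(E,_,R)
state=E head=4 tape=_111_[_]2_   (E,_)→(B,1,R)
state=B head=5 tape=_111_1[2]_   (B,2)→(C,_,L)
state=C head=4 tape=_111_[1]__   (C,1)→(C,_,L)
state=C head=3 tape=_111[_]___   (C,_)→(D,1,L)
state=D head=2 tape=_11[1]1___   (D,1)→(B,2,L)
state=B head=1 tape=_1[1]21___   (B,1)→(D,_,L)
state=D head=0 tape=_[1]_21___   (D,1)→(B,2,L)
state=B head=-1 tape=[_]2_21___
At halt the head is at cell -1.

-1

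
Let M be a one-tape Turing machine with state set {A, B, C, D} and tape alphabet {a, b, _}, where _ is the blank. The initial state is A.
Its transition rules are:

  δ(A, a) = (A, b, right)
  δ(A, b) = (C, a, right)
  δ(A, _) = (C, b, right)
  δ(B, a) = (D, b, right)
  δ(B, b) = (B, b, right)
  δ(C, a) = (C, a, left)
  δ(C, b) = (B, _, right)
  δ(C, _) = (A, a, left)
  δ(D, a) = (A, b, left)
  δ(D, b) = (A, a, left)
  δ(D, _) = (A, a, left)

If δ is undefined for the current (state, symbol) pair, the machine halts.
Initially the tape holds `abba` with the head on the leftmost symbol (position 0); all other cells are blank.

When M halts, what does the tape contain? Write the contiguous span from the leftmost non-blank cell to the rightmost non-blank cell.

state=A head=0 tape=[a]bba____   (A,a)→(A,b,right)
state=A head=1 tape=b[b]ba____   (A,b)→(C,a,right)
state=C head=2 tape=ba[b]a____   (C,b)→(B,_,right)
state=B head=3 tape=ba_[a]____   (B,a)→(D,b,right)
state=D head=4 tape=ba_b[_]___   (D,_)→(A,a,left)
state=A head=3 tape=ba_[b]a___   (A,b)→(C,a,right)
state=C head=4 tape=ba_a[a]___   (C,a)→(C,a,left)
state=C head=3 tape=ba_[a]a___   (C,a)→(C,a,left)
state=C head=2 tape=ba[_]aa___   (C,_)→(A,a,left)
state=A head=1 tape=b[a]aaa___   (A,a)→(A,b,right)
state=A head=2 tape=bb[a]aa___   (A,a)→(A,b,right)
state=A head=3 tape=bbb[a]a___   (A,a)→(A,b,right)
state=A head=4 tape=bbbb[a]___   (A,a)→(A,b,right)
state=A head=5 tape=bbbbb[_]__   (A,_)→(C,b,right)
state=C head=6 tape=bbbbbb[_]_   (C,_)→(A,a,left)
state=A head=5 tape=bbbbb[b]a_   (A,b)→(C,a,right)
state=C head=6 tape=bbbbba[a]_   (C,a)→(C,a,left)
state=C head=5 tape=bbbbb[a]a_   (C,a)→(C,a,left)
state=C head=4 tape=bbbb[b]aa_   (C,b)→(B,_,right)
state=B head=5 tape=bbbb_[a]a_   (B,a)→(D,b,right)
state=D head=6 tape=bbbb_b[a]_   (D,a)→(A,b,left)
state=A head=5 tape=bbbb_[b]b_   (A,b)→(C,a,right)
state=C head=6 tape=bbbb_a[b]_   (C,b)→(B,_,right)
state=B head=7 tape=bbbb_a_[_]
The non-blank tape span at halt is bbbb_a.

bbbb_a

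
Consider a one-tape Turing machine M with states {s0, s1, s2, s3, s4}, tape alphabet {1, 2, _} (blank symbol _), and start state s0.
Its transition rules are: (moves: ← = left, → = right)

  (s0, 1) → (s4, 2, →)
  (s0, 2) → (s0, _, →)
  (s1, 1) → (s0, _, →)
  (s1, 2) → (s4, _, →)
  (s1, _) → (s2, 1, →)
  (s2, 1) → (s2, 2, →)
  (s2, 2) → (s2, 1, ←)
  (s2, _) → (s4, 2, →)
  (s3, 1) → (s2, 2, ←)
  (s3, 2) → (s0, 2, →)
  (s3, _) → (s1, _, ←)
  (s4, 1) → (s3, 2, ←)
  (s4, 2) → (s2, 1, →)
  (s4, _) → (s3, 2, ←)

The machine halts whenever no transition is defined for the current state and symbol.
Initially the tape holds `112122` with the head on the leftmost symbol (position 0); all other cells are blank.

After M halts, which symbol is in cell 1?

_

state=s0 head=0 tape=[1]12122___   (s0,1)→(s4,2,→)
state=s4 head=1 tape=2[1]2122___   (s4,1)→(s3,2,←)
state=s3 head=0 tape=[2]22122___   (s3,2)→(s0,2,→)
state=s0 head=1 tape=2[2]2122___   (s0,2)→(s0,_,→)
state=s0 head=2 tape=2_[2]122___   (s0,2)→(s0,_,→)
state=s0 head=3 tape=2__[1]22___   (s0,1)→(s4,2,→)
state=s4 head=4 tape=2__2[2]2___   (s4,2)→(s2,1,→)
state=s2 head=5 tape=2__21[2]___   (s2,2)→(s2,1,←)
state=s2 head=4 tape=2__2[1]1___   (s2,1)→(s2,2,→)
state=s2 head=5 tape=2__22[1]___   (s2,1)→(s2,2,→)
state=s2 head=6 tape=2__222[_]__   (s2,_)→(s4,2,→)
state=s4 head=7 tape=2__2222[_]_   (s4,_)→(s3,2,←)
state=s3 head=6 tape=2__222[2]2_   (s3,2)→(s0,2,→)
state=s0 head=7 tape=2__2222[2]_   (s0,2)→(s0,_,→)
state=s0 head=8 tape=2__2222_[_]
Cell 1 holds _ when M halts.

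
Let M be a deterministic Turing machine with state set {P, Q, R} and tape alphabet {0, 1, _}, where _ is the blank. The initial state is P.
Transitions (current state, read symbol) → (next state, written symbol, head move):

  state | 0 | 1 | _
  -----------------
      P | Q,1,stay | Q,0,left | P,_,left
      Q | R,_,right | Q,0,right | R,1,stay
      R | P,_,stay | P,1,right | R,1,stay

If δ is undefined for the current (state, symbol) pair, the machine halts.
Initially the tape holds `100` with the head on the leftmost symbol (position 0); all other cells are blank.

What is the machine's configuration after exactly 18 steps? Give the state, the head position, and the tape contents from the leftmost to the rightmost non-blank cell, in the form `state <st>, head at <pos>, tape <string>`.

state=P head=0 tape=_[1]00   (P,1)→(Q,0,left)
state=Q head=-1 tape=[_]000   (Q,_)→(R,1,stay)
state=R head=-1 tape=[1]000   (R,1)→(P,1,right)
state=P head=0 tape=1[0]00   (P,0)→(Q,1,stay)
state=Q head=0 tape=1[1]00   (Q,1)→(Q,0,right)
state=Q head=1 tape=10[0]0   (Q,0)→(R,_,right)
state=R head=2 tape=10_[0]   (R,0)→(P,_,stay)
state=P head=2 tape=10_[_]   (P,_)→(P,_,left)
state=P head=1 tape=10[_]_   (P,_)→(P,_,left)
state=P head=0 tape=1[0]__   (P,0)→(Q,1,stay)
state=Q head=0 tape=1[1]__   (Q,1)→(Q,0,right)
state=Q head=1 tape=10[_]_   (Q,_)→(R,1,stay)
state=R head=1 tape=10[1]_   (R,1)→(P,1,right)
state=P head=2 tape=101[_]   (P,_)→(P,_,left)
state=P head=1 tape=10[1]_   (P,1)→(Q,0,left)
state=Q head=0 tape=1[0]0_   (Q,0)→(R,_,right)
state=R head=1 tape=1_[0]_   (R,0)→(P,_,stay)
state=P head=1 tape=1_[_]_   (P,_)→(P,_,left)
state=P head=0 tape=1[_]__
After 18 steps: state P, head at 0, tape 1.

state P, head at 0, tape 1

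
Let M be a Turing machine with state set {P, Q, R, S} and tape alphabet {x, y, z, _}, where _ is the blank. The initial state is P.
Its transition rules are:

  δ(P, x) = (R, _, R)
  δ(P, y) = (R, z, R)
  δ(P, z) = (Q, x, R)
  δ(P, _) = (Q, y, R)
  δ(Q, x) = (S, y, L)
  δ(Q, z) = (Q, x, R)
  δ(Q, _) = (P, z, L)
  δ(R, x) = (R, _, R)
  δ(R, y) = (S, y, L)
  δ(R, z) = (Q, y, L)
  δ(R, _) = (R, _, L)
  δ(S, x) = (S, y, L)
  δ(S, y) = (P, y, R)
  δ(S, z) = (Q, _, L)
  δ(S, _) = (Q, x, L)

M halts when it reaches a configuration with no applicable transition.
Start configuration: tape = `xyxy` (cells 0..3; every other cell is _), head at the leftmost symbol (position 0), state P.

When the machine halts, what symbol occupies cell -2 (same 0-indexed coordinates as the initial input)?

y

P | __[x]yxy   read x → write _, move R, go to R
R | ___[y]xy   read y → write y, move L, go to S
S | __[_]yxy   read _ → write x, move L, go to Q
Q | _[_]xyxy   read _ → write z, move L, go to P
P | [_]zxyxy   read _ → write y, move R, go to Q
Q | y[z]xyxy   read z → write x, move R, go to Q
Q | yx[x]yxy   read x → write y, move L, go to S
S | y[x]yyxy   read x → write y, move L, go to S
S | [y]yyyxy   read y → write y, move R, go to P
P | y[y]yyxy   read y → write z, move R, go to R
R | yz[y]yxy   read y → write y, move L, go to S
S | y[z]yyxy   read z → write _, move L, go to Q
Q | [y]_yyxy
Cell -2 holds y when M halts.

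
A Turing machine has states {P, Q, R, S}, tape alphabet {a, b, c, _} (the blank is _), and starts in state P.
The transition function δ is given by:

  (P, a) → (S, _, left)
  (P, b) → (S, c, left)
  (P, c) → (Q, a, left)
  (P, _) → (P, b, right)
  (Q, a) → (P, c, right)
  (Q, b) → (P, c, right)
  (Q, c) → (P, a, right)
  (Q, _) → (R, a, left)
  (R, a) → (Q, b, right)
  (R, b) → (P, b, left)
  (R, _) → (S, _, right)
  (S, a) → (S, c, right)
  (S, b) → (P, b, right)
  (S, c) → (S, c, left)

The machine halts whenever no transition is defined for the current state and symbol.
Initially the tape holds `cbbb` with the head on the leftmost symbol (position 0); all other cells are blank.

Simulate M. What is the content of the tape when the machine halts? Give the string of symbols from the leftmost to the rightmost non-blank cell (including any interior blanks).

state=P head=0 tape=__[c]bbb   (P,c)→(Q,a,left)
state=Q head=-1 tape=_[_]abbb   (Q,_)→(R,a,left)
state=R head=-2 tape=[_]aabbb   (R,_)→(S,_,right)
state=S head=-1 tape=_[a]abbb   (S,a)→(S,c,right)
state=S head=0 tape=_c[a]bbb   (S,a)→(S,c,right)
state=S head=1 tape=_cc[b]bb   (S,b)→(P,b,right)
state=P head=2 tape=_ccb[b]b   (P,b)→(S,c,left)
state=S head=1 tape=_cc[b]cb   (S,b)→(P,b,right)
state=P head=2 tape=_ccb[c]b   (P,c)→(Q,a,left)
state=Q head=1 tape=_cc[b]ab   (Q,b)→(P,c,right)
state=P head=2 tape=_ccc[a]b   (P,a)→(S,_,left)
state=S head=1 tape=_cc[c]_b   (S,c)→(S,c,left)
state=S head=0 tape=_c[c]c_b   (S,c)→(S,c,left)
state=S head=-1 tape=_[c]cc_b   (S,c)→(S,c,left)
state=S head=-2 tape=[_]ccc_b
The non-blank tape span at halt is ccc_b.

ccc_b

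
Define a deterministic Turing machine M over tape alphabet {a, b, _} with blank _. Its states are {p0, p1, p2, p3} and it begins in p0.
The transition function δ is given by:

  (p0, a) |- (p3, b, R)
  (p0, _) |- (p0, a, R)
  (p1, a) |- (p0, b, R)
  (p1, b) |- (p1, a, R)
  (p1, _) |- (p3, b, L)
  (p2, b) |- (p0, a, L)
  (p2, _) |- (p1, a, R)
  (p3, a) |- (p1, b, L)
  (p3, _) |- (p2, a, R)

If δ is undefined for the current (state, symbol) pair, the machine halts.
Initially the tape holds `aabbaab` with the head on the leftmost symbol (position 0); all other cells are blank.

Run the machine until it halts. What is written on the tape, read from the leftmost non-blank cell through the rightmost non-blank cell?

aaaabbb

p0 | [a]abbaab   read a → write b, move R, go to p3
p3 | b[a]bbaab   read a → write b, move L, go to p1
p1 | [b]bbbaab   read b → write a, move R, go to p1
p1 | a[b]bbaab   read b → write a, move R, go to p1
p1 | aa[b]baab   read b → write a, move R, go to p1
p1 | aaa[b]aab   read b → write a, move R, go to p1
p1 | aaaa[a]ab   read a → write b, move R, go to p0
p0 | aaaab[a]b   read a → write b, move R, go to p3
p3 | aaaabb[b]
The non-blank tape span at halt is aaaabbb.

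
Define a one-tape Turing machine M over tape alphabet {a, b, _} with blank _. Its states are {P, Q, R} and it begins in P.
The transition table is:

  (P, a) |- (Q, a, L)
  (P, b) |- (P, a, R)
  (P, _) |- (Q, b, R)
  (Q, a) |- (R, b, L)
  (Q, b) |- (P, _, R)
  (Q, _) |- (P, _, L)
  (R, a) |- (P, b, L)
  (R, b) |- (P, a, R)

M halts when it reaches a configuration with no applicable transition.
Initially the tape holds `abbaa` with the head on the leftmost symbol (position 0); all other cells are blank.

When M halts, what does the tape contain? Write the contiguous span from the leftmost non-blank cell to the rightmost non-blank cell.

state=P head=0 tape=___[a]bbaa   (P,a)→(Q,a,L)
state=Q head=-1 tape=__[_]abbaa   (Q,_)→(P,_,L)
state=P head=-2 tape=_[_]_abbaa   (P,_)→(Q,b,R)
state=Q head=-1 tape=_b[_]abbaa   (Q,_)→(P,_,L)
state=P head=-2 tape=_[b]_abbaa   (P,b)→(P,a,R)
state=P head=-1 tape=_a[_]abbaa   (P,_)→(Q,b,R)
state=Q head=0 tape=_ab[a]bbaa   (Q,a)→(R,b,L)
state=R head=-1 tape=_a[b]bbbaa   (R,b)→(P,a,R)
state=P head=0 tape=_aa[b]bbaa   (P,b)→(P,a,R)
state=P head=1 tape=_aaa[b]baa   (P,b)→(P,a,R)
state=P head=2 tape=_aaaa[b]aa   (P,b)→(P,a,R)
state=P head=3 tape=_aaaaa[a]a   (P,a)→(Q,a,L)
state=Q head=2 tape=_aaaa[a]aa   (Q,a)→(R,b,L)
state=R head=1 tape=_aaa[a]baa   (R,a)→(P,b,L)
state=P head=0 tape=_aa[a]bbaa   (P,a)→(Q,a,L)
state=Q head=-1 tape=_a[a]abbaa   (Q,a)→(R,b,L)
state=R head=-2 tape=_[a]babbaa   (R,a)→(P,b,L)
state=P head=-3 tape=[_]bbabbaa   (P,_)→(Q,b,R)
state=Q head=-2 tape=b[b]babbaa   (Q,b)→(P,_,R)
state=P head=-1 tape=b_[b]abbaa   (P,b)→(P,a,R)
state=P head=0 tape=b_a[a]bbaa   (P,a)→(Q,a,L)
state=Q head=-1 tape=b_[a]abbaa   (Q,a)→(R,b,L)
state=R head=-2 tape=b[_]babbaa
The non-blank tape span at halt is b_babbaa.

b_babbaa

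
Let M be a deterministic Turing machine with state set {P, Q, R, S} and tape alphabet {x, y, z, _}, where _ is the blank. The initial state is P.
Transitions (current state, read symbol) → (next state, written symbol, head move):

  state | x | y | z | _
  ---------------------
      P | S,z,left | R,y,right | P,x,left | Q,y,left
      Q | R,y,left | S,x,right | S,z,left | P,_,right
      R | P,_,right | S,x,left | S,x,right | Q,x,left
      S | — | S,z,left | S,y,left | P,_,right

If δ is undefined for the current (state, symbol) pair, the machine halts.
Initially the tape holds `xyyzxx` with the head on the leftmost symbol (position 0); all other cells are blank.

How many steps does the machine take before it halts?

state=P head=0 tape=__[x]yyzxx   (P,x)→(S,z,left)
state=S head=-1 tape=_[_]zyyzxx   (S,_)→(P,_,right)
state=P head=0 tape=__[z]yyzxx   (P,z)→(P,x,left)
state=P head=-1 tape=_[_]xyyzxx   (P,_)→(Q,y,left)
state=Q head=-2 tape=[_]yxyyzxx   (Q,_)→(P,_,right)
state=P head=-1 tape=_[y]xyyzxx   (P,y)→(R,y,right)
state=R head=0 tape=_y[x]yyzxx   (R,x)→(P,_,right)
state=P head=1 tape=_y_[y]yzxx   (P,y)→(R,y,right)
state=R head=2 tape=_y_y[y]zxx   (R,y)→(S,x,left)
state=S head=1 tape=_y_[y]xzxx   (S,y)→(S,z,left)
state=S head=0 tape=_y[_]zxzxx   (S,_)→(P,_,right)
state=P head=1 tape=_y_[z]xzxx   (P,z)→(P,x,left)
state=P head=0 tape=_y[_]xxzxx   (P,_)→(Q,y,left)
state=Q head=-1 tape=_[y]yxxzxx   (Q,y)→(S,x,right)
state=S head=0 tape=_x[y]xxzxx   (S,y)→(S,z,left)
state=S head=-1 tape=_[x]zxxzxx
M halts after 15 transitions.

15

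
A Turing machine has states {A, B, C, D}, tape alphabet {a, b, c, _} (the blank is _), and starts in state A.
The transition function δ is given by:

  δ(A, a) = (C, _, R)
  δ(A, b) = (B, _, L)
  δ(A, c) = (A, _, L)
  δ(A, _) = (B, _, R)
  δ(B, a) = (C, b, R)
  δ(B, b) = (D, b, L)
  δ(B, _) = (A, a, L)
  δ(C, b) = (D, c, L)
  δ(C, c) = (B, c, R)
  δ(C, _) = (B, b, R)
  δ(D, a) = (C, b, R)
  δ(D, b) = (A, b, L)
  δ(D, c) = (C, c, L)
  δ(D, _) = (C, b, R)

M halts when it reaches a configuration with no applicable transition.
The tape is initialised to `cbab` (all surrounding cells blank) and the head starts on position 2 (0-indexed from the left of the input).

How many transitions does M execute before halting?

10

state=A head=2 tape=_cb[a]b_   (A,a)→(C,_,R)
state=C head=3 tape=_cb_[b]_   (C,b)→(D,c,L)
state=D head=2 tape=_cb[_]c_   (D,_)→(C,b,R)
state=C head=3 tape=_cbb[c]_   (C,c)→(B,c,R)
state=B head=4 tape=_cbbc[_]   (B,_)→(A,a,L)
state=A head=3 tape=_cbb[c]a   (A,c)→(A,_,L)
state=A head=2 tape=_cb[b]_a   (A,b)→(B,_,L)
state=B head=1 tape=_c[b]__a   (B,b)→(D,b,L)
state=D head=0 tape=_[c]b__a   (D,c)→(C,c,L)
state=C head=-1 tape=[_]cb__a   (C,_)→(B,b,R)
state=B head=0 tape=b[c]b__a
M halts after 10 transitions.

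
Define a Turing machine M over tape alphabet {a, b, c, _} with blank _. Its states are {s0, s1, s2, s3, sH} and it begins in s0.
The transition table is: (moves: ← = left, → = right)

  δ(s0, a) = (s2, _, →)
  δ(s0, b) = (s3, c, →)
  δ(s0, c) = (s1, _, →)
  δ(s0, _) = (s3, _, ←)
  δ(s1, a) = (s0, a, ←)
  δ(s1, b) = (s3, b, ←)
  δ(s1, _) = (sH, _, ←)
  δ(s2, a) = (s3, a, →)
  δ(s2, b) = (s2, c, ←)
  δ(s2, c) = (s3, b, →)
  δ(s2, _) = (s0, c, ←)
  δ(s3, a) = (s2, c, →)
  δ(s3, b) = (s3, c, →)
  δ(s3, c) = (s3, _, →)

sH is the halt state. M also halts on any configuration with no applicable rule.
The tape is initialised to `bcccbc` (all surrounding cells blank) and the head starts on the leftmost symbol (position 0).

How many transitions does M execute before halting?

state=s0 head=0 tape=[b]cccbc_   (s0,b)→(s3,c,→)
state=s3 head=1 tape=c[c]ccbc_   (s3,c)→(s3,_,→)
state=s3 head=2 tape=c_[c]cbc_   (s3,c)→(s3,_,→)
state=s3 head=3 tape=c__[c]bc_   (s3,c)→(s3,_,→)
state=s3 head=4 tape=c___[b]c_   (s3,b)→(s3,c,→)
state=s3 head=5 tape=c___c[c]_   (s3,c)→(s3,_,→)
state=s3 head=6 tape=c___c_[_]
M halts after 6 transitions.

6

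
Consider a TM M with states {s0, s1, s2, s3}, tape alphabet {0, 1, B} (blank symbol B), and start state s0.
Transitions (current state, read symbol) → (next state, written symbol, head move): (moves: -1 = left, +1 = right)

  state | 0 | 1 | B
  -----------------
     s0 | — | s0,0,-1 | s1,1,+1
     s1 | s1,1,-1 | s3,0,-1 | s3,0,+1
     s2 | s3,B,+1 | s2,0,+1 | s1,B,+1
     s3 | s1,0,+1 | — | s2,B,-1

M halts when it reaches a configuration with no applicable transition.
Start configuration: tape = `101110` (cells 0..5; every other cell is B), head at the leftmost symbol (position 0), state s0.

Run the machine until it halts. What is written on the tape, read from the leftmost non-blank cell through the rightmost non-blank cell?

s0 | BBB[1]01110   read 1 → write 0, move -1, go to s0
s0 | BB[B]001110   read B → write 1, move +1, go to s1
s1 | BB1[0]01110   read 0 → write 1, move -1, go to s1
s1 | BB[1]101110   read 1 → write 0, move -1, go to s3
s3 | B[B]0101110   read B → write B, move -1, go to s2
s2 | [B]B0101110   read B → write B, move +1, go to s1
s1 | B[B]0101110   read B → write 0, move +1, go to s3
s3 | B0[0]101110   read 0 → write 0, move +1, go to s1
s1 | B00[1]01110   read 1 → write 0, move -1, go to s3
s3 | B0[0]001110   read 0 → write 0, move +1, go to s1
s1 | B00[0]01110   read 0 → write 1, move -1, go to s1
s1 | B0[0]101110   read 0 → write 1, move -1, go to s1
s1 | B[0]1101110   read 0 → write 1, move -1, go to s1
s1 | [B]11101110   read B → write 0, move +1, go to s3
s3 | 0[1]1101110
The non-blank tape span at halt is 011101110.

011101110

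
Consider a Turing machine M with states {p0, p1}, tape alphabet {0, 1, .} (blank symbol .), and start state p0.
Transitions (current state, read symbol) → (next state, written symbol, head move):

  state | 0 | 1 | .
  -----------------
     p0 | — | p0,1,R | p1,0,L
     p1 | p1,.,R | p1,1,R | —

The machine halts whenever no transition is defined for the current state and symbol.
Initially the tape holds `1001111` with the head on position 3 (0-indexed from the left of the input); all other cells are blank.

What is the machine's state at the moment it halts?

p1

p0 | 100[1]111..   read 1 → write 1, move R, go to p0
p0 | 1001[1]11..   read 1 → write 1, move R, go to p0
p0 | 10011[1]1..   read 1 → write 1, move R, go to p0
p0 | 100111[1]..   read 1 → write 1, move R, go to p0
p0 | 1001111[.].   read . → write 0, move L, go to p1
p1 | 100111[1]0.   read 1 → write 1, move R, go to p1
p1 | 1001111[0].   read 0 → write ., move R, go to p1
p1 | 1001111.[.]
No transition is defined for (p1, .); M halts in state p1.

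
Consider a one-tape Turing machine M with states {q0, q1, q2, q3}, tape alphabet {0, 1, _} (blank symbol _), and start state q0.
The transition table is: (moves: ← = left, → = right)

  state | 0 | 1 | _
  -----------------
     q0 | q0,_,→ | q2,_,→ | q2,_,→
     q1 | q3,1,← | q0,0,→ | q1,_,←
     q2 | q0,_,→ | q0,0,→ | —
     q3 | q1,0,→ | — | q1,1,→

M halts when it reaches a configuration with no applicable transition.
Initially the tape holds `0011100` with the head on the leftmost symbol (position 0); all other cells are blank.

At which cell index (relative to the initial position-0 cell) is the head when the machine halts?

8

q0 | [0]011100__   read 0 → write _, move →, go to q0
q0 | _[0]11100__   read 0 → write _, move →, go to q0
q0 | __[1]1100__   read 1 → write _, move →, go to q2
q2 | ___[1]100__   read 1 → write 0, move →, go to q0
q0 | ___0[1]00__   read 1 → write _, move →, go to q2
q2 | ___0_[0]0__   read 0 → write _, move →, go to q0
q0 | ___0__[0]__   read 0 → write _, move →, go to q0
q0 | ___0___[_]_   read _ → write _, move →, go to q2
q2 | ___0____[_]
At halt the head is at cell 8.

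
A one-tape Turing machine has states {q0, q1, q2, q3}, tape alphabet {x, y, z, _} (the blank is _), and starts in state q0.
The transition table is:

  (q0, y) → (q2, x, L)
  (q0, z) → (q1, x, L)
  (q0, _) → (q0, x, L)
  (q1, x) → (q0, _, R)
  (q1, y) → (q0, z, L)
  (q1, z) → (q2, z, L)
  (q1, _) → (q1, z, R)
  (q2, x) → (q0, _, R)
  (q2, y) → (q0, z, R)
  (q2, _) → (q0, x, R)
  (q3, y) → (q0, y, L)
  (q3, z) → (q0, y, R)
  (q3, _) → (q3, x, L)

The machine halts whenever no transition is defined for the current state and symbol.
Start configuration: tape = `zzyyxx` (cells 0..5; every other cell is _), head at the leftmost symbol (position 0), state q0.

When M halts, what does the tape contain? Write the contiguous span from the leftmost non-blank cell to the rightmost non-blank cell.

q0 | _[z]zyyxx   read z → write x, move L, go to q1
q1 | [_]xzyyxx   read _ → write z, move R, go to q1
q1 | z[x]zyyxx   read x → write _, move R, go to q0
q0 | z_[z]yyxx   read z → write x, move L, go to q1
q1 | z[_]xyyxx   read _ → write z, move R, go to q1
q1 | zz[x]yyxx   read x → write _, move R, go to q0
q0 | zz_[y]yxx   read y → write x, move L, go to q2
q2 | zz[_]xyxx   read _ → write x, move R, go to q0
q0 | zzx[x]yxx
The non-blank tape span at halt is zzxxyxx.

zzxxyxx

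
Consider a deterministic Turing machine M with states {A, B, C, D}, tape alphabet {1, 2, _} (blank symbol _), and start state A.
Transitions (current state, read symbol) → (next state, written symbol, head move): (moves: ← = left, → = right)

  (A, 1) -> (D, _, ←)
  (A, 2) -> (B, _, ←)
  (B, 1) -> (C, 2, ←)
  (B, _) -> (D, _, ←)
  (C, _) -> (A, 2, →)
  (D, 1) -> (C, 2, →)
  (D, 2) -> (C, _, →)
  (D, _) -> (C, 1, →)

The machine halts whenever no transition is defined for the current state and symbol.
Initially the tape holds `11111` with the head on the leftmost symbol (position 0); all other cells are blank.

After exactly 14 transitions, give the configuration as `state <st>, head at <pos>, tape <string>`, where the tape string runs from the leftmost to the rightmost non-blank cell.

state C, head at 4, tape 1

A | _[1]1111   read 1 → write _, move ←, go to D
D | [_]_1111   read _ → write 1, move →, go to C
C | 1[_]1111   read _ → write 2, move →, go to A
A | 12[1]111   read 1 → write _, move ←, go to D
D | 1[2]_111   read 2 → write _, move →, go to C
C | 1_[_]111   read _ → write 2, move →, go to A
A | 1_2[1]11   read 1 → write _, move ←, go to D
D | 1_[2]_11   read 2 → write _, move →, go to C
C | 1__[_]11   read _ → write 2, move →, go to A
A | 1__2[1]1   read 1 → write _, move ←, go to D
D | 1__[2]_1   read 2 → write _, move →, go to C
C | 1___[_]1   read _ → write 2, move →, go to A
A | 1___2[1]   read 1 → write _, move ←, go to D
D | 1___[2]_   read 2 → write _, move →, go to C
C | 1____[_]
After 14 steps: state C, head at 4, tape 1.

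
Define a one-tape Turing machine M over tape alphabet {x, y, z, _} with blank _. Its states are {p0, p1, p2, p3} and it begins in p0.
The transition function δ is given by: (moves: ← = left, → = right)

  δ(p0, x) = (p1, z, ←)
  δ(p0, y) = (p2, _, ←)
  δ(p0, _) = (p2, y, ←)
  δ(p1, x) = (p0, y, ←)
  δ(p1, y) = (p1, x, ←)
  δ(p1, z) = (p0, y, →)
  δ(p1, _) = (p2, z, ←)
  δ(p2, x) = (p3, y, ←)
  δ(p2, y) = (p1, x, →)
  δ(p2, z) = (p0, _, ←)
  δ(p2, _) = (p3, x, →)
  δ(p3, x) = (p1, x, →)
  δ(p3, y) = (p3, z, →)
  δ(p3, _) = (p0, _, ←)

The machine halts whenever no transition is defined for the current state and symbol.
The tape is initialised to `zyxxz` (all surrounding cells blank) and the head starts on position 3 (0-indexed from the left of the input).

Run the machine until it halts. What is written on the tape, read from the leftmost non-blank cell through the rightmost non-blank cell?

state=p0 head=3 tape=__zyx[x]z   (p0,x)→(p1,z,←)
state=p1 head=2 tape=__zy[x]zz   (p1,x)→(p0,y,←)
state=p0 head=1 tape=__z[y]yzz   (p0,y)→(p2,_,←)
state=p2 head=0 tape=__[z]_yzz   (p2,z)→(p0,_,←)
state=p0 head=-1 tape=_[_]__yzz   (p0,_)→(p2,y,←)
state=p2 head=-2 tape=[_]y__yzz   (p2,_)→(p3,x,→)
state=p3 head=-1 tape=x[y]__yzz   (p3,y)→(p3,z,→)
state=p3 head=0 tape=xz[_]_yzz   (p3,_)→(p0,_,←)
state=p0 head=-1 tape=x[z]__yzz
The non-blank tape span at halt is xz__yzz.

xz__yzz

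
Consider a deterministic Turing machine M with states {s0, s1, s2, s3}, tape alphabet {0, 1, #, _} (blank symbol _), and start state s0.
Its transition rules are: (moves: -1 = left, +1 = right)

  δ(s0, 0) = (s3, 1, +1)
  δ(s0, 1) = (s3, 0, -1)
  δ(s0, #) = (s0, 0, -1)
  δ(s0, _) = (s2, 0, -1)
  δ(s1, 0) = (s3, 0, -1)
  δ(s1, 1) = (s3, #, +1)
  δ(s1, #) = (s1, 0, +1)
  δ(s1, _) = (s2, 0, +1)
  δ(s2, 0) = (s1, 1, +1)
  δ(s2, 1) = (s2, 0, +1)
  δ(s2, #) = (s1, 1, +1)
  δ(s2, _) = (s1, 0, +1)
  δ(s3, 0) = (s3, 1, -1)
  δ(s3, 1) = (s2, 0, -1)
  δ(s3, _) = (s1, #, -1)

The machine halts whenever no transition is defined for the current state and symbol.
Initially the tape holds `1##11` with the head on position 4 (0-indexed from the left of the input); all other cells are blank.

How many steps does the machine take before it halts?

23

state=s0 head=4 tape=___1##1[1]   (s0,1)→(s3,0,-1)
state=s3 head=3 tape=___1##[1]0   (s3,1)→(s2,0,-1)
state=s2 head=2 tape=___1#[#]00   (s2,#)→(s1,1,+1)
state=s1 head=3 tape=___1#1[0]0   (s1,0)→(s3,0,-1)
state=s3 head=2 tape=___1#[1]00   (s3,1)→(s2,0,-1)
state=s2 head=1 tape=___1[#]000   (s2,#)→(s1,1,+1)
state=s1 head=2 tape=___11[0]00   (s1,0)→(s3,0,-1)
state=s3 head=1 tape=___1[1]000   (s3,1)→(s2,0,-1)
state=s2 head=0 tape=___[1]0000   (s2,1)→(s2,0,+1)
state=s2 head=1 tape=___0[0]000   (s2,0)→(s1,1,+1)
state=s1 head=2 tape=___01[0]00   (s1,0)→(s3,0,-1)
state=s3 head=1 tape=___0[1]000   (s3,1)→(s2,0,-1)
state=s2 head=0 tape=___[0]0000   (s2,0)→(s1,1,+1)
state=s1 head=1 tape=___1[0]000   (s1,0)→(s3,0,-1)
state=s3 head=0 tape=___[1]0000   (s3,1)→(s2,0,-1)
state=s2 head=-1 tape=__[_]00000   (s2,_)→(s1,0,+1)
state=s1 head=0 tape=__0[0]0000   (s1,0)→(s3,0,-1)
state=s3 head=-1 tape=__[0]00000   (s3,0)→(s3,1,-1)
state=s3 head=-2 tape=_[_]100000   (s3,_)→(s1,#,-1)
state=s1 head=-3 tape=[_]#100000   (s1,_)→(s2,0,+1)
state=s2 head=-2 tape=0[#]100000   (s2,#)→(s1,1,+1)
state=s1 head=-1 tape=01[1]00000   (s1,1)→(s3,#,+1)
state=s3 head=0 tape=01#[0]0000   (s3,0)→(s3,1,-1)
state=s3 head=-1 tape=01[#]10000
M halts after 23 transitions.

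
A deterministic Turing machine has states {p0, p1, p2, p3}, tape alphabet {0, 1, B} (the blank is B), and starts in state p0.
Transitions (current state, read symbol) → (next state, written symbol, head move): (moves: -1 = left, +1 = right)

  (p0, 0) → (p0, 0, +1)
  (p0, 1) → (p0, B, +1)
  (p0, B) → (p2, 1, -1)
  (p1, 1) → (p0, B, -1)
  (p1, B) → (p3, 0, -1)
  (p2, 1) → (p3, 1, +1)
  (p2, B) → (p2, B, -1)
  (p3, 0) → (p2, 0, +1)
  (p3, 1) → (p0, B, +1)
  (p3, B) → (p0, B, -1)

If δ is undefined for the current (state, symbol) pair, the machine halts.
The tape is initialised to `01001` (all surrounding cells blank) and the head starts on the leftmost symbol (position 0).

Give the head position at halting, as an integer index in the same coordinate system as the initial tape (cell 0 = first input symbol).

3

state=p0 head=0 tape=[0]1001B   (p0,0)→(p0,0,+1)
state=p0 head=1 tape=0[1]001B   (p0,1)→(p0,B,+1)
state=p0 head=2 tape=0B[0]01B   (p0,0)→(p0,0,+1)
state=p0 head=3 tape=0B0[0]1B   (p0,0)→(p0,0,+1)
state=p0 head=4 tape=0B00[1]B   (p0,1)→(p0,B,+1)
state=p0 head=5 tape=0B00B[B]   (p0,B)→(p2,1,-1)
state=p2 head=4 tape=0B00[B]1   (p2,B)→(p2,B,-1)
state=p2 head=3 tape=0B0[0]B1
At halt the head is at cell 3.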